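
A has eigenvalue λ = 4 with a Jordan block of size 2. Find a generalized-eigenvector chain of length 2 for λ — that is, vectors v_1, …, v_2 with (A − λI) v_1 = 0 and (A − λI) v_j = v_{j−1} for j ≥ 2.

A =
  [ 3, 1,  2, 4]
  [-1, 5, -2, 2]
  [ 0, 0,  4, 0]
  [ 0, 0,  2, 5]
A Jordan chain for λ = 4 of length 2:
v_1 = (-1, -1, 0, 0)ᵀ
v_2 = (1, 0, 0, 0)ᵀ

Let N = A − (4)·I. We want v_2 with N^2 v_2 = 0 but N^1 v_2 ≠ 0; then v_{j-1} := N · v_j for j = 2, …, 2.

Pick v_2 = (1, 0, 0, 0)ᵀ.
Then v_1 = N · v_2 = (-1, -1, 0, 0)ᵀ.

Sanity check: (A − (4)·I) v_1 = (0, 0, 0, 0)ᵀ = 0. ✓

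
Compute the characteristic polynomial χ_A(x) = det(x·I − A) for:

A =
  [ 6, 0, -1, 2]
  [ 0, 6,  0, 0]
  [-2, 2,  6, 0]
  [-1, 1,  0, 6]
x^4 - 24*x^3 + 216*x^2 - 864*x + 1296

Expanding det(x·I − A) (e.g. by cofactor expansion or by noting that A is similar to its Jordan form J, which has the same characteristic polynomial as A) gives
  χ_A(x) = x^4 - 24*x^3 + 216*x^2 - 864*x + 1296
which factors as (x - 6)^4. The eigenvalues (with algebraic multiplicities) are λ = 6 with multiplicity 4.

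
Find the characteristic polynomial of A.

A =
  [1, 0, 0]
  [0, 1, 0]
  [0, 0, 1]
x^3 - 3*x^2 + 3*x - 1

Expanding det(x·I − A) (e.g. by cofactor expansion or by noting that A is similar to its Jordan form J, which has the same characteristic polynomial as A) gives
  χ_A(x) = x^3 - 3*x^2 + 3*x - 1
which factors as (x - 1)^3. The eigenvalues (with algebraic multiplicities) are λ = 1 with multiplicity 3.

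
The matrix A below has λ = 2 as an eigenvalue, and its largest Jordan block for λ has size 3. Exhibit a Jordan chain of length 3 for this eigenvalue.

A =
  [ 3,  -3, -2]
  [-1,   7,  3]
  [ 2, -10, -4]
A Jordan chain for λ = 2 of length 3:
v_1 = (2, -2, 4)ᵀ
v_2 = (-3, 5, -10)ᵀ
v_3 = (0, 1, 0)ᵀ

Let N = A − (2)·I. We want v_3 with N^3 v_3 = 0 but N^2 v_3 ≠ 0; then v_{j-1} := N · v_j for j = 3, …, 2.

Pick v_3 = (0, 1, 0)ᵀ.
Then v_2 = N · v_3 = (-3, 5, -10)ᵀ.
Then v_1 = N · v_2 = (2, -2, 4)ᵀ.

Sanity check: (A − (2)·I) v_1 = (0, 0, 0)ᵀ = 0. ✓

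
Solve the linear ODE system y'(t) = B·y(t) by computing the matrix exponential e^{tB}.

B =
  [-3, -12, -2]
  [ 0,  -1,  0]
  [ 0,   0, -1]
e^{tB} =
  [exp(-3*t), -6*exp(-t) + 6*exp(-3*t), -exp(-t) + exp(-3*t)]
  [0, exp(-t), 0]
  [0, 0, exp(-t)]

Strategy: write B = P · J · P⁻¹ where J is a Jordan canonical form, so e^{tB} = P · e^{tJ} · P⁻¹, and e^{tJ} can be computed block-by-block.

B has Jordan form
J =
  [-3,  0,  0]
  [ 0, -1,  0]
  [ 0,  0, -1]
(up to reordering of blocks).

Per-block formulas:
  For a 1×1 block at λ = -1: exp(t · [-1]) = [e^(-1t)].
  For a 1×1 block at λ = -3: exp(t · [-3]) = [e^(-3t)].

After assembling e^{tJ} and conjugating by P, we get:

e^{tB} =
  [exp(-3*t), -6*exp(-t) + 6*exp(-3*t), -exp(-t) + exp(-3*t)]
  [0, exp(-t), 0]
  [0, 0, exp(-t)]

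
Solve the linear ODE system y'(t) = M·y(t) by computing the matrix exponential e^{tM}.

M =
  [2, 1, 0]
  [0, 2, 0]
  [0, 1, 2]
e^{tM} =
  [exp(2*t), t*exp(2*t), 0]
  [0, exp(2*t), 0]
  [0, t*exp(2*t), exp(2*t)]

Strategy: write M = P · J · P⁻¹ where J is a Jordan canonical form, so e^{tM} = P · e^{tJ} · P⁻¹, and e^{tJ} can be computed block-by-block.

M has Jordan form
J =
  [2, 1, 0]
  [0, 2, 0]
  [0, 0, 2]
(up to reordering of blocks).

Per-block formulas:
  For a 2×2 Jordan block J_2(2): exp(t · J_2(2)) = e^(2t)·(I + t·N), where N is the 2×2 nilpotent shift.
  For a 1×1 block at λ = 2: exp(t · [2]) = [e^(2t)].

After assembling e^{tJ} and conjugating by P, we get:

e^{tM} =
  [exp(2*t), t*exp(2*t), 0]
  [0, exp(2*t), 0]
  [0, t*exp(2*t), exp(2*t)]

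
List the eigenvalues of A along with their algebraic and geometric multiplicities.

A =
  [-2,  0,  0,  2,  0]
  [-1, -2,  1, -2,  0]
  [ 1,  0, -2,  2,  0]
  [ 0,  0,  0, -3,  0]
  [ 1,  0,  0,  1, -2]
λ = -3: alg = 1, geom = 1; λ = -2: alg = 4, geom = 2

Step 1 — factor the characteristic polynomial to read off the algebraic multiplicities:
  χ_A(x) = (x + 2)^4*(x + 3)

Step 2 — compute geometric multiplicities via the rank-nullity identity g(λ) = n − rank(A − λI):
  rank(A − (-3)·I) = 4, so dim ker(A − (-3)·I) = n − 4 = 1
  rank(A − (-2)·I) = 3, so dim ker(A − (-2)·I) = n − 3 = 2

Summary:
  λ = -3: algebraic multiplicity = 1, geometric multiplicity = 1
  λ = -2: algebraic multiplicity = 4, geometric multiplicity = 2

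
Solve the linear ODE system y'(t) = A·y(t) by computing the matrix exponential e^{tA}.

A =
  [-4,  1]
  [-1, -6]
e^{tA} =
  [t*exp(-5*t) + exp(-5*t), t*exp(-5*t)]
  [-t*exp(-5*t), -t*exp(-5*t) + exp(-5*t)]

Strategy: write A = P · J · P⁻¹ where J is a Jordan canonical form, so e^{tA} = P · e^{tJ} · P⁻¹, and e^{tJ} can be computed block-by-block.

A has Jordan form
J =
  [-5,  1]
  [ 0, -5]
(up to reordering of blocks).

Per-block formulas:
  For a 2×2 Jordan block J_2(-5): exp(t · J_2(-5)) = e^(-5t)·(I + t·N), where N is the 2×2 nilpotent shift.

After assembling e^{tJ} and conjugating by P, we get:

e^{tA} =
  [t*exp(-5*t) + exp(-5*t), t*exp(-5*t)]
  [-t*exp(-5*t), -t*exp(-5*t) + exp(-5*t)]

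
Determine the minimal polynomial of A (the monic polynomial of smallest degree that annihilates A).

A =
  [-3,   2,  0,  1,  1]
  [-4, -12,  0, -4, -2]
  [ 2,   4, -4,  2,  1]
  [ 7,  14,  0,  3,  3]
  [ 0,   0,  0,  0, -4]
x^2 + 8*x + 16

The characteristic polynomial is χ_A(x) = (x + 4)^5, so the eigenvalues are known. The minimal polynomial is
  m_A(x) = Π_λ (x − λ)^{k_λ}
where k_λ is the size of the *largest* Jordan block for λ (equivalently, the smallest k with (A − λI)^k v = 0 for every generalised eigenvector v of λ).

  λ = -4: largest Jordan block has size 2, contributing (x + 4)^2

So m_A(x) = (x + 4)^2 = x^2 + 8*x + 16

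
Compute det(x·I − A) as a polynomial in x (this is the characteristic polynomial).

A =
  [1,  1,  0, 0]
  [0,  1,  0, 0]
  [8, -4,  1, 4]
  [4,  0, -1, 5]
x^4 - 8*x^3 + 22*x^2 - 24*x + 9

Expanding det(x·I − A) (e.g. by cofactor expansion or by noting that A is similar to its Jordan form J, which has the same characteristic polynomial as A) gives
  χ_A(x) = x^4 - 8*x^3 + 22*x^2 - 24*x + 9
which factors as (x - 3)^2*(x - 1)^2. The eigenvalues (with algebraic multiplicities) are λ = 1 with multiplicity 2, λ = 3 with multiplicity 2.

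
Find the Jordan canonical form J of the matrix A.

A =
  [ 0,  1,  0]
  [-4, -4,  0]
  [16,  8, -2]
J_2(-2) ⊕ J_1(-2)

The characteristic polynomial is
  det(x·I − A) = x^3 + 6*x^2 + 12*x + 8 = (x + 2)^3

Eigenvalues and multiplicities (the geometric multiplicity of λ is n − rank(A − λI), which equals the number of Jordan blocks for λ):
  λ = -2: algebraic multiplicity = 3, geometric multiplicity = 2

Determining the block sizes for each eigenvalue:
  λ = -2: 2 blocks summing to 3 forces exactly one block of size 2 and the rest size 1 → block sizes [2, 1]

Assembling the blocks gives a Jordan form
J =
  [-2,  1,  0]
  [ 0, -2,  0]
  [ 0,  0, -2]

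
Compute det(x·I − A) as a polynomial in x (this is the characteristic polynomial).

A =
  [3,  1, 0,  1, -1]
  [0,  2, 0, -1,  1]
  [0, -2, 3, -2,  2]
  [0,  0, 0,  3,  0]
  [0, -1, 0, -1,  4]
x^5 - 15*x^4 + 90*x^3 - 270*x^2 + 405*x - 243

Expanding det(x·I − A) (e.g. by cofactor expansion or by noting that A is similar to its Jordan form J, which has the same characteristic polynomial as A) gives
  χ_A(x) = x^5 - 15*x^4 + 90*x^3 - 270*x^2 + 405*x - 243
which factors as (x - 3)^5. The eigenvalues (with algebraic multiplicities) are λ = 3 with multiplicity 5.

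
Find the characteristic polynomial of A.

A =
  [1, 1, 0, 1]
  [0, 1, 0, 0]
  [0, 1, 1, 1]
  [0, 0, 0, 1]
x^4 - 4*x^3 + 6*x^2 - 4*x + 1

Expanding det(x·I − A) (e.g. by cofactor expansion or by noting that A is similar to its Jordan form J, which has the same characteristic polynomial as A) gives
  χ_A(x) = x^4 - 4*x^3 + 6*x^2 - 4*x + 1
which factors as (x - 1)^4. The eigenvalues (with algebraic multiplicities) are λ = 1 with multiplicity 4.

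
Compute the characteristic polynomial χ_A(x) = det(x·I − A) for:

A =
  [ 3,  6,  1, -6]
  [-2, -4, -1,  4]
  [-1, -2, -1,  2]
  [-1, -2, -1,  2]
x^4

Expanding det(x·I − A) (e.g. by cofactor expansion or by noting that A is similar to its Jordan form J, which has the same characteristic polynomial as A) gives
  χ_A(x) = x^4
which factors as x^4. The eigenvalues (with algebraic multiplicities) are λ = 0 with multiplicity 4.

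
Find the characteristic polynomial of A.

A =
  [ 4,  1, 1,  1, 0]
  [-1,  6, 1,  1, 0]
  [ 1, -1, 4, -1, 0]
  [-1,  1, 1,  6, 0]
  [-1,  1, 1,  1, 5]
x^5 - 25*x^4 + 250*x^3 - 1250*x^2 + 3125*x - 3125

Expanding det(x·I − A) (e.g. by cofactor expansion or by noting that A is similar to its Jordan form J, which has the same characteristic polynomial as A) gives
  χ_A(x) = x^5 - 25*x^4 + 250*x^3 - 1250*x^2 + 3125*x - 3125
which factors as (x - 5)^5. The eigenvalues (with algebraic multiplicities) are λ = 5 with multiplicity 5.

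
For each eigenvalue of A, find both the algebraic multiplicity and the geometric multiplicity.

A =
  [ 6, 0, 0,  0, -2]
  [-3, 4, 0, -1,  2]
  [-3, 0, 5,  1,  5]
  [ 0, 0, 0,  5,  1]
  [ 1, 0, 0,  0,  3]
λ = 4: alg = 2, geom = 2; λ = 5: alg = 3, geom = 1

Step 1 — factor the characteristic polynomial to read off the algebraic multiplicities:
  χ_A(x) = (x - 5)^3*(x - 4)^2

Step 2 — compute geometric multiplicities via the rank-nullity identity g(λ) = n − rank(A − λI):
  rank(A − (4)·I) = 3, so dim ker(A − (4)·I) = n − 3 = 2
  rank(A − (5)·I) = 4, so dim ker(A − (5)·I) = n − 4 = 1

Summary:
  λ = 4: algebraic multiplicity = 2, geometric multiplicity = 2
  λ = 5: algebraic multiplicity = 3, geometric multiplicity = 1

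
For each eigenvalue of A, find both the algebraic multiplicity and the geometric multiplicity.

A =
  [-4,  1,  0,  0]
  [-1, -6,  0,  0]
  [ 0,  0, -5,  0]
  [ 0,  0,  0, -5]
λ = -5: alg = 4, geom = 3

Step 1 — factor the characteristic polynomial to read off the algebraic multiplicities:
  χ_A(x) = (x + 5)^4

Step 2 — compute geometric multiplicities via the rank-nullity identity g(λ) = n − rank(A − λI):
  rank(A − (-5)·I) = 1, so dim ker(A − (-5)·I) = n − 1 = 3

Summary:
  λ = -5: algebraic multiplicity = 4, geometric multiplicity = 3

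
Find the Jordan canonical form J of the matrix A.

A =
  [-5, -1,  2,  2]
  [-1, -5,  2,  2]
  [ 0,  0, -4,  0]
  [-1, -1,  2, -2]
J_2(-4) ⊕ J_1(-4) ⊕ J_1(-4)

The characteristic polynomial is
  det(x·I − A) = x^4 + 16*x^3 + 96*x^2 + 256*x + 256 = (x + 4)^4

Eigenvalues and multiplicities (the geometric multiplicity of λ is n − rank(A − λI), which equals the number of Jordan blocks for λ):
  λ = -4: algebraic multiplicity = 4, geometric multiplicity = 3

Determining the block sizes for each eigenvalue:
  λ = -4: 3 blocks summing to 4 forces exactly one block of size 2 and the rest size 1 → block sizes [2, 1, 1]

Assembling the blocks gives a Jordan form
J =
  [-4,  1,  0,  0]
  [ 0, -4,  0,  0]
  [ 0,  0, -4,  0]
  [ 0,  0,  0, -4]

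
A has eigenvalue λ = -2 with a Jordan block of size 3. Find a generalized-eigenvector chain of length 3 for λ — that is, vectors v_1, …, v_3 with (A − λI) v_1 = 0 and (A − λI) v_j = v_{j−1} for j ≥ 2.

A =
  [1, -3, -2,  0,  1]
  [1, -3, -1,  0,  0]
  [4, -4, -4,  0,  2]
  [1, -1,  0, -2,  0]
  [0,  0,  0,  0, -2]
A Jordan chain for λ = -2 of length 3:
v_1 = (-2, -2, 0, 2, 0)ᵀ
v_2 = (3, 1, 4, 1, 0)ᵀ
v_3 = (1, 0, 0, 0, 0)ᵀ

Let N = A − (-2)·I. We want v_3 with N^3 v_3 = 0 but N^2 v_3 ≠ 0; then v_{j-1} := N · v_j for j = 3, …, 2.

Pick v_3 = (1, 0, 0, 0, 0)ᵀ.
Then v_2 = N · v_3 = (3, 1, 4, 1, 0)ᵀ.
Then v_1 = N · v_2 = (-2, -2, 0, 2, 0)ᵀ.

Sanity check: (A − (-2)·I) v_1 = (0, 0, 0, 0, 0)ᵀ = 0. ✓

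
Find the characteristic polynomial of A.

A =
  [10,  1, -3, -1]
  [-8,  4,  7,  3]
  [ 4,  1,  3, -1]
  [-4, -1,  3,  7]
x^4 - 24*x^3 + 216*x^2 - 864*x + 1296

Expanding det(x·I − A) (e.g. by cofactor expansion or by noting that A is similar to its Jordan form J, which has the same characteristic polynomial as A) gives
  χ_A(x) = x^4 - 24*x^3 + 216*x^2 - 864*x + 1296
which factors as (x - 6)^4. The eigenvalues (with algebraic multiplicities) are λ = 6 with multiplicity 4.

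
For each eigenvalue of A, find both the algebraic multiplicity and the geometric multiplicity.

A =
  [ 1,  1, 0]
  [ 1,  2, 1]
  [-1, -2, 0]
λ = 1: alg = 3, geom = 1

Step 1 — factor the characteristic polynomial to read off the algebraic multiplicities:
  χ_A(x) = (x - 1)^3

Step 2 — compute geometric multiplicities via the rank-nullity identity g(λ) = n − rank(A − λI):
  rank(A − (1)·I) = 2, so dim ker(A − (1)·I) = n − 2 = 1

Summary:
  λ = 1: algebraic multiplicity = 3, geometric multiplicity = 1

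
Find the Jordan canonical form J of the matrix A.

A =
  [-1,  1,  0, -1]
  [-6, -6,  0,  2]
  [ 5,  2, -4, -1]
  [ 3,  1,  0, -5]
J_2(-4) ⊕ J_2(-4)

The characteristic polynomial is
  det(x·I − A) = x^4 + 16*x^3 + 96*x^2 + 256*x + 256 = (x + 4)^4

Eigenvalues and multiplicities (the geometric multiplicity of λ is n − rank(A − λI), which equals the number of Jordan blocks for λ):
  λ = -4: algebraic multiplicity = 4, geometric multiplicity = 2

Determining the block sizes for each eigenvalue:
  λ = -4: with am = 4 and gm = 2, the partition is not yet determined (e.g. several partitions of 4 into 2 parts exist). Let N = A − (-4)·I. Computing rank(N^1) = 2, rank(N^2) = 0; the number of blocks of size ≥ j is rank(N^{j−1}) − rank(N^j), giving [2, 2]. So we have 2 block(s) of size 2 → block sizes [2, 2]

Assembling the blocks gives a Jordan form
J =
  [-4,  1,  0,  0]
  [ 0, -4,  0,  0]
  [ 0,  0, -4,  1]
  [ 0,  0,  0, -4]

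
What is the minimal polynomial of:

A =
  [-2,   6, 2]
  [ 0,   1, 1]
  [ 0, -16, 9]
x^3 - 8*x^2 + 5*x + 50

The characteristic polynomial is χ_A(x) = (x - 5)^2*(x + 2), so the eigenvalues are known. The minimal polynomial is
  m_A(x) = Π_λ (x − λ)^{k_λ}
where k_λ is the size of the *largest* Jordan block for λ (equivalently, the smallest k with (A − λI)^k v = 0 for every generalised eigenvector v of λ).

  λ = -2: largest Jordan block has size 1, contributing (x + 2)
  λ = 5: largest Jordan block has size 2, contributing (x − 5)^2

So m_A(x) = (x - 5)^2*(x + 2) = x^3 - 8*x^2 + 5*x + 50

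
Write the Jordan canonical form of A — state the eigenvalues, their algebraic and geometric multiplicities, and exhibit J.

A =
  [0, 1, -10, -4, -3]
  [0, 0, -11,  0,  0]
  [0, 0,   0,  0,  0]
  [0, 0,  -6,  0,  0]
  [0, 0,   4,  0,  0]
J_3(0) ⊕ J_1(0) ⊕ J_1(0)

The characteristic polynomial is
  det(x·I − A) = x^5

Eigenvalues and multiplicities (the geometric multiplicity of λ is n − rank(A − λI), which equals the number of Jordan blocks for λ):
  λ = 0: algebraic multiplicity = 5, geometric multiplicity = 3

Determining the block sizes for each eigenvalue:
  λ = 0: with am = 5 and gm = 3, the partition is not yet determined (e.g. several partitions of 5 into 3 parts exist). Let N = A − (0)·I. Computing rank(N^1) = 2, rank(N^2) = 1, rank(N^3) = 0; the number of blocks of size ≥ j is rank(N^{j−1}) − rank(N^j), giving [3, 1, 1]. So we have 1 block(s) of size 3, 2 block(s) of size 1 → block sizes [3, 1, 1]

Assembling the blocks gives a Jordan form
J =
  [0, 1, 0, 0, 0]
  [0, 0, 1, 0, 0]
  [0, 0, 0, 0, 0]
  [0, 0, 0, 0, 0]
  [0, 0, 0, 0, 0]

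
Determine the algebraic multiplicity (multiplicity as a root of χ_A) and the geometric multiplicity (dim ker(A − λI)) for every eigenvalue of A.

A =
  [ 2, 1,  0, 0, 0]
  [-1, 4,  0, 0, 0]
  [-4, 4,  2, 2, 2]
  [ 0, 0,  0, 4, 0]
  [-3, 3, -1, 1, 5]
λ = 3: alg = 3, geom = 2; λ = 4: alg = 2, geom = 2

Step 1 — factor the characteristic polynomial to read off the algebraic multiplicities:
  χ_A(x) = (x - 4)^2*(x - 3)^3

Step 2 — compute geometric multiplicities via the rank-nullity identity g(λ) = n − rank(A − λI):
  rank(A − (3)·I) = 3, so dim ker(A − (3)·I) = n − 3 = 2
  rank(A − (4)·I) = 3, so dim ker(A − (4)·I) = n − 3 = 2

Summary:
  λ = 3: algebraic multiplicity = 3, geometric multiplicity = 2
  λ = 4: algebraic multiplicity = 2, geometric multiplicity = 2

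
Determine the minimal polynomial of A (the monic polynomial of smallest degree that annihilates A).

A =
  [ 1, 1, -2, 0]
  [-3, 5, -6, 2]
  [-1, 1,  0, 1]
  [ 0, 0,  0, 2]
x^2 - 4*x + 4

The characteristic polynomial is χ_A(x) = (x - 2)^4, so the eigenvalues are known. The minimal polynomial is
  m_A(x) = Π_λ (x − λ)^{k_λ}
where k_λ is the size of the *largest* Jordan block for λ (equivalently, the smallest k with (A − λI)^k v = 0 for every generalised eigenvector v of λ).

  λ = 2: largest Jordan block has size 2, contributing (x − 2)^2

So m_A(x) = (x - 2)^2 = x^2 - 4*x + 4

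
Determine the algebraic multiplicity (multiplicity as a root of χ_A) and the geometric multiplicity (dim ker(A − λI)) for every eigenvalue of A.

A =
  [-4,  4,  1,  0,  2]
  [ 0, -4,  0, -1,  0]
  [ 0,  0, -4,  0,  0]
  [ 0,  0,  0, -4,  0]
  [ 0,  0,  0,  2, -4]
λ = -4: alg = 5, geom = 3

Step 1 — factor the characteristic polynomial to read off the algebraic multiplicities:
  χ_A(x) = (x + 4)^5

Step 2 — compute geometric multiplicities via the rank-nullity identity g(λ) = n − rank(A − λI):
  rank(A − (-4)·I) = 2, so dim ker(A − (-4)·I) = n − 2 = 3

Summary:
  λ = -4: algebraic multiplicity = 5, geometric multiplicity = 3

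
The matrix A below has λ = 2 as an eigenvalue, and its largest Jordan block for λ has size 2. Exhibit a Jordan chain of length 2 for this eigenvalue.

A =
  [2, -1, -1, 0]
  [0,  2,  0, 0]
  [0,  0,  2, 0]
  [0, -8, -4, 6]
A Jordan chain for λ = 2 of length 2:
v_1 = (1, 0, 0, 0)ᵀ
v_2 = (0, 1, -2, 0)ᵀ

Let N = A − (2)·I. We want v_2 with N^2 v_2 = 0 but N^1 v_2 ≠ 0; then v_{j-1} := N · v_j for j = 2, …, 2.

Pick v_2 = (0, 1, -2, 0)ᵀ.
Then v_1 = N · v_2 = (1, 0, 0, 0)ᵀ.

Sanity check: (A − (2)·I) v_1 = (0, 0, 0, 0)ᵀ = 0. ✓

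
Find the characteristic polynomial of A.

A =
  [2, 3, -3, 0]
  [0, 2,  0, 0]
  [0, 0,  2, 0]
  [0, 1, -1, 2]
x^4 - 8*x^3 + 24*x^2 - 32*x + 16

Expanding det(x·I − A) (e.g. by cofactor expansion or by noting that A is similar to its Jordan form J, which has the same characteristic polynomial as A) gives
  χ_A(x) = x^4 - 8*x^3 + 24*x^2 - 32*x + 16
which factors as (x - 2)^4. The eigenvalues (with algebraic multiplicities) are λ = 2 with multiplicity 4.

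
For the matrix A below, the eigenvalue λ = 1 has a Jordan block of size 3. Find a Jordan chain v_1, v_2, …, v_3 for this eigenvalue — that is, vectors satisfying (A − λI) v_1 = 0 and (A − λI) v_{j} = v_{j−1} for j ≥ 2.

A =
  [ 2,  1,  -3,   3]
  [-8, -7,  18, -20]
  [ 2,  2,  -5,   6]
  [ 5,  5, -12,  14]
A Jordan chain for λ = 1 of length 3:
v_1 = (2, -8, 4, 6)ᵀ
v_2 = (1, -8, 2, 5)ᵀ
v_3 = (1, 0, 0, 0)ᵀ

Let N = A − (1)·I. We want v_3 with N^3 v_3 = 0 but N^2 v_3 ≠ 0; then v_{j-1} := N · v_j for j = 3, …, 2.

Pick v_3 = (1, 0, 0, 0)ᵀ.
Then v_2 = N · v_3 = (1, -8, 2, 5)ᵀ.
Then v_1 = N · v_2 = (2, -8, 4, 6)ᵀ.

Sanity check: (A − (1)·I) v_1 = (0, 0, 0, 0)ᵀ = 0. ✓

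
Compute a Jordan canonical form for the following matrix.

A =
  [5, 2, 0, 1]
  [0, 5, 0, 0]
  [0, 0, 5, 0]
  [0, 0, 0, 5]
J_2(5) ⊕ J_1(5) ⊕ J_1(5)

The characteristic polynomial is
  det(x·I − A) = x^4 - 20*x^3 + 150*x^2 - 500*x + 625 = (x - 5)^4

Eigenvalues and multiplicities (the geometric multiplicity of λ is n − rank(A − λI), which equals the number of Jordan blocks for λ):
  λ = 5: algebraic multiplicity = 4, geometric multiplicity = 3

Determining the block sizes for each eigenvalue:
  λ = 5: 3 blocks summing to 4 forces exactly one block of size 2 and the rest size 1 → block sizes [2, 1, 1]

Assembling the blocks gives a Jordan form
J =
  [5, 1, 0, 0]
  [0, 5, 0, 0]
  [0, 0, 5, 0]
  [0, 0, 0, 5]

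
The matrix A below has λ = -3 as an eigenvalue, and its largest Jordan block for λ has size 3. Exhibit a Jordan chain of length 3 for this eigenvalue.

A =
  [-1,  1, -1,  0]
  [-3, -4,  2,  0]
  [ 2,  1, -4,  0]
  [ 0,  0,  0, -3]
A Jordan chain for λ = -3 of length 3:
v_1 = (-1, 1, -1, 0)ᵀ
v_2 = (2, -3, 2, 0)ᵀ
v_3 = (1, 0, 0, 0)ᵀ

Let N = A − (-3)·I. We want v_3 with N^3 v_3 = 0 but N^2 v_3 ≠ 0; then v_{j-1} := N · v_j for j = 3, …, 2.

Pick v_3 = (1, 0, 0, 0)ᵀ.
Then v_2 = N · v_3 = (2, -3, 2, 0)ᵀ.
Then v_1 = N · v_2 = (-1, 1, -1, 0)ᵀ.

Sanity check: (A − (-3)·I) v_1 = (0, 0, 0, 0)ᵀ = 0. ✓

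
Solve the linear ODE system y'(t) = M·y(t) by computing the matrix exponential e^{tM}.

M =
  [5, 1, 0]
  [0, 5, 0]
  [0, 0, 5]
e^{tM} =
  [exp(5*t), t*exp(5*t), 0]
  [0, exp(5*t), 0]
  [0, 0, exp(5*t)]

Strategy: write M = P · J · P⁻¹ where J is a Jordan canonical form, so e^{tM} = P · e^{tJ} · P⁻¹, and e^{tJ} can be computed block-by-block.

M has Jordan form
J =
  [5, 1, 0]
  [0, 5, 0]
  [0, 0, 5]
(up to reordering of blocks).

Per-block formulas:
  For a 2×2 Jordan block J_2(5): exp(t · J_2(5)) = e^(5t)·(I + t·N), where N is the 2×2 nilpotent shift.
  For a 1×1 block at λ = 5: exp(t · [5]) = [e^(5t)].

After assembling e^{tJ} and conjugating by P, we get:

e^{tM} =
  [exp(5*t), t*exp(5*t), 0]
  [0, exp(5*t), 0]
  [0, 0, exp(5*t)]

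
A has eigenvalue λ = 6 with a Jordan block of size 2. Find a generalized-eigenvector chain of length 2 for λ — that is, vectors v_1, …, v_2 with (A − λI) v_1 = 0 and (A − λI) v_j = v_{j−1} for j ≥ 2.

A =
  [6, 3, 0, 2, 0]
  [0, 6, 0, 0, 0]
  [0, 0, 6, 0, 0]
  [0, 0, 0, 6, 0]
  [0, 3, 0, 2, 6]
A Jordan chain for λ = 6 of length 2:
v_1 = (3, 0, 0, 0, 3)ᵀ
v_2 = (0, 1, 0, 0, 0)ᵀ

Let N = A − (6)·I. We want v_2 with N^2 v_2 = 0 but N^1 v_2 ≠ 0; then v_{j-1} := N · v_j for j = 2, …, 2.

Pick v_2 = (0, 1, 0, 0, 0)ᵀ.
Then v_1 = N · v_2 = (3, 0, 0, 0, 3)ᵀ.

Sanity check: (A − (6)·I) v_1 = (0, 0, 0, 0, 0)ᵀ = 0. ✓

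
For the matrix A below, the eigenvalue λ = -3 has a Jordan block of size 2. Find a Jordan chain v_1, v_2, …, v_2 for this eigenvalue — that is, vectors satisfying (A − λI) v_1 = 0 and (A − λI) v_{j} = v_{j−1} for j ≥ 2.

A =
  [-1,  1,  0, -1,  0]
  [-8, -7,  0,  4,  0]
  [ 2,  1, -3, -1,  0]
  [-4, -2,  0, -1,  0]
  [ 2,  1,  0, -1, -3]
A Jordan chain for λ = -3 of length 2:
v_1 = (2, -8, 2, -4, 2)ᵀ
v_2 = (1, 0, 0, 0, 0)ᵀ

Let N = A − (-3)·I. We want v_2 with N^2 v_2 = 0 but N^1 v_2 ≠ 0; then v_{j-1} := N · v_j for j = 2, …, 2.

Pick v_2 = (1, 0, 0, 0, 0)ᵀ.
Then v_1 = N · v_2 = (2, -8, 2, -4, 2)ᵀ.

Sanity check: (A − (-3)·I) v_1 = (0, 0, 0, 0, 0)ᵀ = 0. ✓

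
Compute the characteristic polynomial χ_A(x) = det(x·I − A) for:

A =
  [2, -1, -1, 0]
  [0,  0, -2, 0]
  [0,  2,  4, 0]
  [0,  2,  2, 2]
x^4 - 8*x^3 + 24*x^2 - 32*x + 16

Expanding det(x·I − A) (e.g. by cofactor expansion or by noting that A is similar to its Jordan form J, which has the same characteristic polynomial as A) gives
  χ_A(x) = x^4 - 8*x^3 + 24*x^2 - 32*x + 16
which factors as (x - 2)^4. The eigenvalues (with algebraic multiplicities) are λ = 2 with multiplicity 4.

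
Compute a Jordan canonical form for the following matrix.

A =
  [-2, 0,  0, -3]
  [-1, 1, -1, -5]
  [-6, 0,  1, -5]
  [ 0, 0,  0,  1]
J_1(-2) ⊕ J_3(1)

The characteristic polynomial is
  det(x·I − A) = x^4 - x^3 - 3*x^2 + 5*x - 2 = (x - 1)^3*(x + 2)

Eigenvalues and multiplicities (the geometric multiplicity of λ is n − rank(A − λI), which equals the number of Jordan blocks for λ):
  λ = -2: algebraic multiplicity = 1, geometric multiplicity = 1
  λ = 1: algebraic multiplicity = 3, geometric multiplicity = 1

Determining the block sizes for each eigenvalue:
  λ = -2: one block (gm = 1), so the single block has size am = 1 → block sizes [1]
  λ = 1: one block (gm = 1), so the single block has size am = 3 → block sizes [3]

Assembling the blocks gives a Jordan form
J =
  [-2, 0, 0, 0]
  [ 0, 1, 1, 0]
  [ 0, 0, 1, 1]
  [ 0, 0, 0, 1]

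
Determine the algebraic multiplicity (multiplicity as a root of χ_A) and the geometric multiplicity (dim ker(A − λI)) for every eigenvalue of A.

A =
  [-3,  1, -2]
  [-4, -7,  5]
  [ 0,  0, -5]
λ = -5: alg = 3, geom = 1

Step 1 — factor the characteristic polynomial to read off the algebraic multiplicities:
  χ_A(x) = (x + 5)^3

Step 2 — compute geometric multiplicities via the rank-nullity identity g(λ) = n − rank(A − λI):
  rank(A − (-5)·I) = 2, so dim ker(A − (-5)·I) = n − 2 = 1

Summary:
  λ = -5: algebraic multiplicity = 3, geometric multiplicity = 1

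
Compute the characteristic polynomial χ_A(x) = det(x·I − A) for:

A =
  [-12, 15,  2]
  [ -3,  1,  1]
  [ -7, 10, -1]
x^3 + 12*x^2 + 48*x + 64

Expanding det(x·I − A) (e.g. by cofactor expansion or by noting that A is similar to its Jordan form J, which has the same characteristic polynomial as A) gives
  χ_A(x) = x^3 + 12*x^2 + 48*x + 64
which factors as (x + 4)^3. The eigenvalues (with algebraic multiplicities) are λ = -4 with multiplicity 3.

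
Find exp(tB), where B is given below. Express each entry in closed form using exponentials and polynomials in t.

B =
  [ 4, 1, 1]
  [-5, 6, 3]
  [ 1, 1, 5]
e^{tB} =
  [-3*t^2*exp(5*t)/2 - t*exp(5*t) + exp(5*t), t^2*exp(5*t)/2 + t*exp(5*t), t^2*exp(5*t) + t*exp(5*t)]
  [3*t^2*exp(5*t)/2 - 5*t*exp(5*t), -t^2*exp(5*t)/2 + t*exp(5*t) + exp(5*t), -t^2*exp(5*t) + 3*t*exp(5*t)]
  [-3*t^2*exp(5*t) + t*exp(5*t), t^2*exp(5*t) + t*exp(5*t), 2*t^2*exp(5*t) + exp(5*t)]

Strategy: write B = P · J · P⁻¹ where J is a Jordan canonical form, so e^{tB} = P · e^{tJ} · P⁻¹, and e^{tJ} can be computed block-by-block.

B has Jordan form
J =
  [5, 1, 0]
  [0, 5, 1]
  [0, 0, 5]
(up to reordering of blocks).

Per-block formulas:
  For a 3×3 Jordan block J_3(5): exp(t · J_3(5)) = e^(5t)·(I + t·N + (t^2/2)·N^2), where N is the 3×3 nilpotent shift.

After assembling e^{tJ} and conjugating by P, we get:

e^{tB} =
  [-3*t^2*exp(5*t)/2 - t*exp(5*t) + exp(5*t), t^2*exp(5*t)/2 + t*exp(5*t), t^2*exp(5*t) + t*exp(5*t)]
  [3*t^2*exp(5*t)/2 - 5*t*exp(5*t), -t^2*exp(5*t)/2 + t*exp(5*t) + exp(5*t), -t^2*exp(5*t) + 3*t*exp(5*t)]
  [-3*t^2*exp(5*t) + t*exp(5*t), t^2*exp(5*t) + t*exp(5*t), 2*t^2*exp(5*t) + exp(5*t)]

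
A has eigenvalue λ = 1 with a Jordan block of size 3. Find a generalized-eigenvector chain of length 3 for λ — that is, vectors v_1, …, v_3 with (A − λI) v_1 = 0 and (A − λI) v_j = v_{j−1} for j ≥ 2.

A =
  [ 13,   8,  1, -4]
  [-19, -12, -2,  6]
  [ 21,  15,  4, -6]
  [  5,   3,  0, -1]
A Jordan chain for λ = 1 of length 3:
v_1 = (-7, 7, 0, -7)ᵀ
v_2 = (12, -19, 21, 5)ᵀ
v_3 = (1, 0, 0, 0)ᵀ

Let N = A − (1)·I. We want v_3 with N^3 v_3 = 0 but N^2 v_3 ≠ 0; then v_{j-1} := N · v_j for j = 3, …, 2.

Pick v_3 = (1, 0, 0, 0)ᵀ.
Then v_2 = N · v_3 = (12, -19, 21, 5)ᵀ.
Then v_1 = N · v_2 = (-7, 7, 0, -7)ᵀ.

Sanity check: (A − (1)·I) v_1 = (0, 0, 0, 0)ᵀ = 0. ✓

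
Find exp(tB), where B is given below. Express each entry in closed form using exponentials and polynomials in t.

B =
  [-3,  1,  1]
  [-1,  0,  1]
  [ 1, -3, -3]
e^{tB} =
  [t^2*exp(-2*t)/2 - t*exp(-2*t) + exp(-2*t), -t^2*exp(-2*t) + t*exp(-2*t), -t^2*exp(-2*t)/2 + t*exp(-2*t)]
  [-t*exp(-2*t), 2*t*exp(-2*t) + exp(-2*t), t*exp(-2*t)]
  [t^2*exp(-2*t)/2 + t*exp(-2*t), -t^2*exp(-2*t) - 3*t*exp(-2*t), -t^2*exp(-2*t)/2 - t*exp(-2*t) + exp(-2*t)]

Strategy: write B = P · J · P⁻¹ where J is a Jordan canonical form, so e^{tB} = P · e^{tJ} · P⁻¹, and e^{tJ} can be computed block-by-block.

B has Jordan form
J =
  [-2,  1,  0]
  [ 0, -2,  1]
  [ 0,  0, -2]
(up to reordering of blocks).

Per-block formulas:
  For a 3×3 Jordan block J_3(-2): exp(t · J_3(-2)) = e^(-2t)·(I + t·N + (t^2/2)·N^2), where N is the 3×3 nilpotent shift.

After assembling e^{tJ} and conjugating by P, we get:

e^{tB} =
  [t^2*exp(-2*t)/2 - t*exp(-2*t) + exp(-2*t), -t^2*exp(-2*t) + t*exp(-2*t), -t^2*exp(-2*t)/2 + t*exp(-2*t)]
  [-t*exp(-2*t), 2*t*exp(-2*t) + exp(-2*t), t*exp(-2*t)]
  [t^2*exp(-2*t)/2 + t*exp(-2*t), -t^2*exp(-2*t) - 3*t*exp(-2*t), -t^2*exp(-2*t)/2 - t*exp(-2*t) + exp(-2*t)]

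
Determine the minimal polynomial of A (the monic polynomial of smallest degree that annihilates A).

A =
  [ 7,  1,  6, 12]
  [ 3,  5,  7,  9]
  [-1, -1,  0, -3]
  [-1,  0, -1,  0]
x^3 - 9*x^2 + 27*x - 27

The characteristic polynomial is χ_A(x) = (x - 3)^4, so the eigenvalues are known. The minimal polynomial is
  m_A(x) = Π_λ (x − λ)^{k_λ}
where k_λ is the size of the *largest* Jordan block for λ (equivalently, the smallest k with (A − λI)^k v = 0 for every generalised eigenvector v of λ).

  λ = 3: largest Jordan block has size 3, contributing (x − 3)^3

So m_A(x) = (x - 3)^3 = x^3 - 9*x^2 + 27*x - 27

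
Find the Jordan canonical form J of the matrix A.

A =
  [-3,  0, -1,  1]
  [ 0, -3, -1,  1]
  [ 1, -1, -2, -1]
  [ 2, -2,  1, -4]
J_3(-3) ⊕ J_1(-3)

The characteristic polynomial is
  det(x·I − A) = x^4 + 12*x^3 + 54*x^2 + 108*x + 81 = (x + 3)^4

Eigenvalues and multiplicities (the geometric multiplicity of λ is n − rank(A − λI), which equals the number of Jordan blocks for λ):
  λ = -3: algebraic multiplicity = 4, geometric multiplicity = 2

Determining the block sizes for each eigenvalue:
  λ = -3: with am = 4 and gm = 2, the partition is not yet determined (e.g. several partitions of 4 into 2 parts exist). Let N = A − (-3)·I. Computing rank(N^1) = 2, rank(N^2) = 1, rank(N^3) = 0; the number of blocks of size ≥ j is rank(N^{j−1}) − rank(N^j), giving [2, 1, 1]. So we have 1 block(s) of size 3, 1 block(s) of size 1 → block sizes [3, 1]

Assembling the blocks gives a Jordan form
J =
  [-3,  1,  0,  0]
  [ 0, -3,  1,  0]
  [ 0,  0, -3,  0]
  [ 0,  0,  0, -3]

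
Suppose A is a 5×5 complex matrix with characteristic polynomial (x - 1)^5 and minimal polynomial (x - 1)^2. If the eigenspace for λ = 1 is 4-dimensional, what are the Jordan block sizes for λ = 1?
Block sizes for λ = 1: [2, 1, 1, 1]

Step 1 — from the characteristic polynomial, algebraic multiplicity of λ = 1 is 5. From dim ker(A − (1)·I) = 4, there are exactly 4 Jordan blocks for λ = 1.
Step 2 — from the minimal polynomial, the factor (x − 1)^2 tells us the largest block for λ = 1 has size 2.
Step 3 — with total size 5, 4 blocks, and largest block 2, the block sizes (in nonincreasing order) are [2, 1, 1, 1].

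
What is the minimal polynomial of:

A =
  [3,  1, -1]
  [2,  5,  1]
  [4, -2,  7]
x^3 - 15*x^2 + 75*x - 125

The characteristic polynomial is χ_A(x) = (x - 5)^3, so the eigenvalues are known. The minimal polynomial is
  m_A(x) = Π_λ (x − λ)^{k_λ}
where k_λ is the size of the *largest* Jordan block for λ (equivalently, the smallest k with (A − λI)^k v = 0 for every generalised eigenvector v of λ).

  λ = 5: largest Jordan block has size 3, contributing (x − 5)^3

So m_A(x) = (x - 5)^3 = x^3 - 15*x^2 + 75*x - 125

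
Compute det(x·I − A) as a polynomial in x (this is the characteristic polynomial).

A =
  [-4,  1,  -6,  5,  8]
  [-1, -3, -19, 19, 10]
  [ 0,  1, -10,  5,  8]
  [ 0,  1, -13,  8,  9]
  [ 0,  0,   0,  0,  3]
x^5 + 6*x^4 - 15*x^3 - 116*x^2 + 48*x + 576

Expanding det(x·I − A) (e.g. by cofactor expansion or by noting that A is similar to its Jordan form J, which has the same characteristic polynomial as A) gives
  χ_A(x) = x^5 + 6*x^4 - 15*x^3 - 116*x^2 + 48*x + 576
which factors as (x - 3)^2*(x + 4)^3. The eigenvalues (with algebraic multiplicities) are λ = -4 with multiplicity 3, λ = 3 with multiplicity 2.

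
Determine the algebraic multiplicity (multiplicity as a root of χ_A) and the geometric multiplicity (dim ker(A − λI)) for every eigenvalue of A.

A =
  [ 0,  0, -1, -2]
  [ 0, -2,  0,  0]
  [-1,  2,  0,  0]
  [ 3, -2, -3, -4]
λ = -2: alg = 2, geom = 2; λ = -1: alg = 2, geom = 1

Step 1 — factor the characteristic polynomial to read off the algebraic multiplicities:
  χ_A(x) = (x + 1)^2*(x + 2)^2

Step 2 — compute geometric multiplicities via the rank-nullity identity g(λ) = n − rank(A − λI):
  rank(A − (-2)·I) = 2, so dim ker(A − (-2)·I) = n − 2 = 2
  rank(A − (-1)·I) = 3, so dim ker(A − (-1)·I) = n − 3 = 1

Summary:
  λ = -2: algebraic multiplicity = 2, geometric multiplicity = 2
  λ = -1: algebraic multiplicity = 2, geometric multiplicity = 1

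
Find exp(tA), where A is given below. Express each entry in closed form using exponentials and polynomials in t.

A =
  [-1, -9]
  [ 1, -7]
e^{tA} =
  [3*t*exp(-4*t) + exp(-4*t), -9*t*exp(-4*t)]
  [t*exp(-4*t), -3*t*exp(-4*t) + exp(-4*t)]

Strategy: write A = P · J · P⁻¹ where J is a Jordan canonical form, so e^{tA} = P · e^{tJ} · P⁻¹, and e^{tJ} can be computed block-by-block.

A has Jordan form
J =
  [-4,  1]
  [ 0, -4]
(up to reordering of blocks).

Per-block formulas:
  For a 2×2 Jordan block J_2(-4): exp(t · J_2(-4)) = e^(-4t)·(I + t·N), where N is the 2×2 nilpotent shift.

After assembling e^{tJ} and conjugating by P, we get:

e^{tA} =
  [3*t*exp(-4*t) + exp(-4*t), -9*t*exp(-4*t)]
  [t*exp(-4*t), -3*t*exp(-4*t) + exp(-4*t)]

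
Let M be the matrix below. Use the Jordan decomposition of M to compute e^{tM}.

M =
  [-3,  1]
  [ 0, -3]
e^{tM} =
  [exp(-3*t), t*exp(-3*t)]
  [0, exp(-3*t)]

Strategy: write M = P · J · P⁻¹ where J is a Jordan canonical form, so e^{tM} = P · e^{tJ} · P⁻¹, and e^{tJ} can be computed block-by-block.

M has Jordan form
J =
  [-3,  1]
  [ 0, -3]
(up to reordering of blocks).

Per-block formulas:
  For a 2×2 Jordan block J_2(-3): exp(t · J_2(-3)) = e^(-3t)·(I + t·N), where N is the 2×2 nilpotent shift.

After assembling e^{tJ} and conjugating by P, we get:

e^{tM} =
  [exp(-3*t), t*exp(-3*t)]
  [0, exp(-3*t)]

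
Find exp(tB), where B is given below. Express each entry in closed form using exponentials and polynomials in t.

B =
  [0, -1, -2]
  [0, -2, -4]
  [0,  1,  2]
e^{tB} =
  [1, -t, -2*t]
  [0, 1 - 2*t, -4*t]
  [0, t, 2*t + 1]

Strategy: write B = P · J · P⁻¹ where J is a Jordan canonical form, so e^{tB} = P · e^{tJ} · P⁻¹, and e^{tJ} can be computed block-by-block.

B has Jordan form
J =
  [0, 1, 0]
  [0, 0, 0]
  [0, 0, 0]
(up to reordering of blocks).

Per-block formulas:
  For a 1×1 block at λ = 0: exp(t · [0]) = [e^(0t)].
  For a 2×2 Jordan block J_2(0): exp(t · J_2(0)) = e^(0t)·(I + t·N), where N is the 2×2 nilpotent shift.

After assembling e^{tJ} and conjugating by P, we get:

e^{tB} =
  [1, -t, -2*t]
  [0, 1 - 2*t, -4*t]
  [0, t, 2*t + 1]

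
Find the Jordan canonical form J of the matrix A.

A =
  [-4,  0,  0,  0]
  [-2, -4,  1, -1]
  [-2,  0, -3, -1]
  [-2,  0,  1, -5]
J_2(-4) ⊕ J_1(-4) ⊕ J_1(-4)

The characteristic polynomial is
  det(x·I − A) = x^4 + 16*x^3 + 96*x^2 + 256*x + 256 = (x + 4)^4

Eigenvalues and multiplicities (the geometric multiplicity of λ is n − rank(A − λI), which equals the number of Jordan blocks for λ):
  λ = -4: algebraic multiplicity = 4, geometric multiplicity = 3

Determining the block sizes for each eigenvalue:
  λ = -4: 3 blocks summing to 4 forces exactly one block of size 2 and the rest size 1 → block sizes [2, 1, 1]

Assembling the blocks gives a Jordan form
J =
  [-4,  1,  0,  0]
  [ 0, -4,  0,  0]
  [ 0,  0, -4,  0]
  [ 0,  0,  0, -4]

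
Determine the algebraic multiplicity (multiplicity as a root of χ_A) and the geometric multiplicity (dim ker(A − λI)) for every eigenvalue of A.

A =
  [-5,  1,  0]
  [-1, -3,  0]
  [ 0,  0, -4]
λ = -4: alg = 3, geom = 2

Step 1 — factor the characteristic polynomial to read off the algebraic multiplicities:
  χ_A(x) = (x + 4)^3

Step 2 — compute geometric multiplicities via the rank-nullity identity g(λ) = n − rank(A − λI):
  rank(A − (-4)·I) = 1, so dim ker(A − (-4)·I) = n − 1 = 2

Summary:
  λ = -4: algebraic multiplicity = 3, geometric multiplicity = 2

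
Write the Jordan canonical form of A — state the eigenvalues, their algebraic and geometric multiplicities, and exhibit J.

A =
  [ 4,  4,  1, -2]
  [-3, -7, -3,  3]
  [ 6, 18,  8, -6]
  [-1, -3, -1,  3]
J_3(2) ⊕ J_1(2)

The characteristic polynomial is
  det(x·I − A) = x^4 - 8*x^3 + 24*x^2 - 32*x + 16 = (x - 2)^4

Eigenvalues and multiplicities (the geometric multiplicity of λ is n − rank(A − λI), which equals the number of Jordan blocks for λ):
  λ = 2: algebraic multiplicity = 4, geometric multiplicity = 2

Determining the block sizes for each eigenvalue:
  λ = 2: with am = 4 and gm = 2, the partition is not yet determined (e.g. several partitions of 4 into 2 parts exist). Let N = A − (2)·I. Computing rank(N^1) = 2, rank(N^2) = 1, rank(N^3) = 0; the number of blocks of size ≥ j is rank(N^{j−1}) − rank(N^j), giving [2, 1, 1]. So we have 1 block(s) of size 3, 1 block(s) of size 1 → block sizes [3, 1]

Assembling the blocks gives a Jordan form
J =
  [2, 1, 0, 0]
  [0, 2, 1, 0]
  [0, 0, 2, 0]
  [0, 0, 0, 2]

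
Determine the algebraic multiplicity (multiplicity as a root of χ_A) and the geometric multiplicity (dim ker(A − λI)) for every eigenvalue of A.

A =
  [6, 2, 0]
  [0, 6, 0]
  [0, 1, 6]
λ = 6: alg = 3, geom = 2

Step 1 — factor the characteristic polynomial to read off the algebraic multiplicities:
  χ_A(x) = (x - 6)^3

Step 2 — compute geometric multiplicities via the rank-nullity identity g(λ) = n − rank(A − λI):
  rank(A − (6)·I) = 1, so dim ker(A − (6)·I) = n − 1 = 2

Summary:
  λ = 6: algebraic multiplicity = 3, geometric multiplicity = 2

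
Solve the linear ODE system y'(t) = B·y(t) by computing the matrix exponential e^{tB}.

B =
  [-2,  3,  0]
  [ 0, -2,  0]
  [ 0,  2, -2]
e^{tB} =
  [exp(-2*t), 3*t*exp(-2*t), 0]
  [0, exp(-2*t), 0]
  [0, 2*t*exp(-2*t), exp(-2*t)]

Strategy: write B = P · J · P⁻¹ where J is a Jordan canonical form, so e^{tB} = P · e^{tJ} · P⁻¹, and e^{tJ} can be computed block-by-block.

B has Jordan form
J =
  [-2,  1,  0]
  [ 0, -2,  0]
  [ 0,  0, -2]
(up to reordering of blocks).

Per-block formulas:
  For a 2×2 Jordan block J_2(-2): exp(t · J_2(-2)) = e^(-2t)·(I + t·N), where N is the 2×2 nilpotent shift.
  For a 1×1 block at λ = -2: exp(t · [-2]) = [e^(-2t)].

After assembling e^{tJ} and conjugating by P, we get:

e^{tB} =
  [exp(-2*t), 3*t*exp(-2*t), 0]
  [0, exp(-2*t), 0]
  [0, 2*t*exp(-2*t), exp(-2*t)]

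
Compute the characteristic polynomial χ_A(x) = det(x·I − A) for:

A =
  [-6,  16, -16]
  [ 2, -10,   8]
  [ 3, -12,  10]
x^3 + 6*x^2 + 12*x + 8

Expanding det(x·I − A) (e.g. by cofactor expansion or by noting that A is similar to its Jordan form J, which has the same characteristic polynomial as A) gives
  χ_A(x) = x^3 + 6*x^2 + 12*x + 8
which factors as (x + 2)^3. The eigenvalues (with algebraic multiplicities) are λ = -2 with multiplicity 3.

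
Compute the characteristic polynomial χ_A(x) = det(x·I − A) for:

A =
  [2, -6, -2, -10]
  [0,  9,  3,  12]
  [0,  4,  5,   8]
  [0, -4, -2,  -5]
x^4 - 11*x^3 + 45*x^2 - 81*x + 54

Expanding det(x·I − A) (e.g. by cofactor expansion or by noting that A is similar to its Jordan form J, which has the same characteristic polynomial as A) gives
  χ_A(x) = x^4 - 11*x^3 + 45*x^2 - 81*x + 54
which factors as (x - 3)^3*(x - 2). The eigenvalues (with algebraic multiplicities) are λ = 2 with multiplicity 1, λ = 3 with multiplicity 3.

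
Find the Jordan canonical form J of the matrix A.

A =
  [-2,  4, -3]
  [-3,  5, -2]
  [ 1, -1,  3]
J_3(2)

The characteristic polynomial is
  det(x·I − A) = x^3 - 6*x^2 + 12*x - 8 = (x - 2)^3

Eigenvalues and multiplicities (the geometric multiplicity of λ is n − rank(A − λI), which equals the number of Jordan blocks for λ):
  λ = 2: algebraic multiplicity = 3, geometric multiplicity = 1

Determining the block sizes for each eigenvalue:
  λ = 2: one block (gm = 1), so the single block has size am = 3 → block sizes [3]

Assembling the blocks gives a Jordan form
J =
  [2, 1, 0]
  [0, 2, 1]
  [0, 0, 2]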